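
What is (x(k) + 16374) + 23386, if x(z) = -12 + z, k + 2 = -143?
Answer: 39603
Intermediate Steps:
k = -145 (k = -2 - 143 = -145)
(x(k) + 16374) + 23386 = ((-12 - 145) + 16374) + 23386 = (-157 + 16374) + 23386 = 16217 + 23386 = 39603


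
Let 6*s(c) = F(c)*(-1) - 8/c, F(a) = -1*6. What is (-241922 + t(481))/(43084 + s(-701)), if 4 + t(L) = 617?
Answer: -507472827/90607759 ≈ -5.6008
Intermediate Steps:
F(a) = -6
t(L) = 613 (t(L) = -4 + 617 = 613)
s(c) = 1 - 4/(3*c) (s(c) = (-6*(-1) - 8/c)/6 = (6 - 8/c)/6 = 1 - 4/(3*c))
(-241922 + t(481))/(43084 + s(-701)) = (-241922 + 613)/(43084 + (-4/3 - 701)/(-701)) = -241309/(43084 - 1/701*(-2107/3)) = -241309/(43084 + 2107/2103) = -241309/90607759/2103 = -241309*2103/90607759 = -507472827/90607759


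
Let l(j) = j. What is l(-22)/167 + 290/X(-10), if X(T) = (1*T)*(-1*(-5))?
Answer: -4953/835 ≈ -5.9317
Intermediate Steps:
X(T) = 5*T (X(T) = T*5 = 5*T)
l(-22)/167 + 290/X(-10) = -22/167 + 290/((5*(-10))) = -22*1/167 + 290/(-50) = -22/167 + 290*(-1/50) = -22/167 - 29/5 = -4953/835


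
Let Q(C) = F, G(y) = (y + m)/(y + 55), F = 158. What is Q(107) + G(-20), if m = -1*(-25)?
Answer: 1107/7 ≈ 158.14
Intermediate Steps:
m = 25
G(y) = (25 + y)/(55 + y) (G(y) = (y + 25)/(y + 55) = (25 + y)/(55 + y))
Q(C) = 158
Q(107) + G(-20) = 158 + (25 - 20)/(55 - 20) = 158 + 5/35 = 158 + (1/35)*5 = 158 + 1/7 = 1107/7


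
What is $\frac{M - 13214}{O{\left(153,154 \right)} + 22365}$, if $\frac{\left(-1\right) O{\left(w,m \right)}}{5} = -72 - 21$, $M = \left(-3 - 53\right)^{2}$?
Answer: $- \frac{5039}{11415} \approx -0.44144$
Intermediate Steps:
$M = 3136$ ($M = \left(-56\right)^{2} = 3136$)
$O{\left(w,m \right)} = 465$ ($O{\left(w,m \right)} = - 5 \left(-72 - 21\right) = \left(-5\right) \left(-93\right) = 465$)
$\frac{M - 13214}{O{\left(153,154 \right)} + 22365} = \frac{3136 - 13214}{465 + 22365} = - \frac{10078}{22830} = \left(-10078\right) \frac{1}{22830} = - \frac{5039}{11415}$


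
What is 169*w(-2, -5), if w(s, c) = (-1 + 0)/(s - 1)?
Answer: 169/3 ≈ 56.333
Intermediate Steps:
w(s, c) = -1/(-1 + s)
169*w(-2, -5) = 169*(-1/(-1 - 2)) = 169*(-1/(-3)) = 169*(-1*(-1/3)) = 169*(1/3) = 169/3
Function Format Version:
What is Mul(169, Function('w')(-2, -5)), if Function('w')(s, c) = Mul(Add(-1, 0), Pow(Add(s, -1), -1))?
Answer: Rational(169, 3) ≈ 56.333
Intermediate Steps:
Function('w')(s, c) = Mul(-1, Pow(Add(-1, s), -1))
Mul(169, Function('w')(-2, -5)) = Mul(169, Mul(-1, Pow(Add(-1, -2), -1))) = Mul(169, Mul(-1, Pow(-3, -1))) = Mul(169, Mul(-1, Rational(-1, 3))) = Mul(169, Rational(1, 3)) = Rational(169, 3)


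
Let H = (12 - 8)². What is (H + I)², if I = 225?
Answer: 58081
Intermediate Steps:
H = 16 (H = 4² = 16)
(H + I)² = (16 + 225)² = 241² = 58081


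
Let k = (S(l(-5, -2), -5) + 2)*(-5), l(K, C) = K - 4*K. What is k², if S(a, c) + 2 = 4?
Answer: 400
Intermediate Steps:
l(K, C) = -3*K
S(a, c) = 2 (S(a, c) = -2 + 4 = 2)
k = -20 (k = (2 + 2)*(-5) = 4*(-5) = -20)
k² = (-20)² = 400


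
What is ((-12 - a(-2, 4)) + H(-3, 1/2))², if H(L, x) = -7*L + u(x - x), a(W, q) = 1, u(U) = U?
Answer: 64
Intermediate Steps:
H(L, x) = -7*L (H(L, x) = -7*L + (x - x) = -7*L + 0 = -7*L)
((-12 - a(-2, 4)) + H(-3, 1/2))² = ((-12 - 1*1) - 7*(-3))² = ((-12 - 1) + 21)² = (-13 + 21)² = 8² = 64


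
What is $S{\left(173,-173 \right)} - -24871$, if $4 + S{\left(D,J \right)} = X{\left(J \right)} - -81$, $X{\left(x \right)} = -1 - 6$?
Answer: $24941$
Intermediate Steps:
$X{\left(x \right)} = -7$ ($X{\left(x \right)} = -1 - 6 = -7$)
$S{\left(D,J \right)} = 70$ ($S{\left(D,J \right)} = -4 - -74 = -4 + \left(-7 + 81\right) = -4 + 74 = 70$)
$S{\left(173,-173 \right)} - -24871 = 70 - -24871 = 70 + 24871 = 24941$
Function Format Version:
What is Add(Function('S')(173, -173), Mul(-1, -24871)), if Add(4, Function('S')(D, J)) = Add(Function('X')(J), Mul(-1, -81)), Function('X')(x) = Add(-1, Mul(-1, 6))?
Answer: 24941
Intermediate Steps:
Function('X')(x) = -7 (Function('X')(x) = Add(-1, -6) = -7)
Function('S')(D, J) = 70 (Function('S')(D, J) = Add(-4, Add(-7, Mul(-1, -81))) = Add(-4, Add(-7, 81)) = Add(-4, 74) = 70)
Add(Function('S')(173, -173), Mul(-1, -24871)) = Add(70, Mul(-1, -24871)) = Add(70, 24871) = 24941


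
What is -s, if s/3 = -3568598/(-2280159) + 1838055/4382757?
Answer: -2203483946159/370125289569 ≈ -5.9533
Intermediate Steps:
s = 2203483946159/370125289569 (s = 3*(-3568598/(-2280159) + 1838055/4382757) = 3*(-3568598*(-1/2280159) + 1838055*(1/4382757)) = 3*(3568598/2280159 + 612685/1460919) = 3*(2203483946159/1110375868707) = 2203483946159/370125289569 ≈ 5.9533)
-s = -1*2203483946159/370125289569 = -2203483946159/370125289569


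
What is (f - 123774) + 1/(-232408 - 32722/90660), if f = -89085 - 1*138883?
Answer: -3705626944079072/10535071001 ≈ -3.5174e+5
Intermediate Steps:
f = -227968 (f = -89085 - 138883 = -227968)
(f - 123774) + 1/(-232408 - 32722/90660) = (-227968 - 123774) + 1/(-232408 - 32722/90660) = -351742 + 1/(-232408 - 32722*1/90660) = -351742 + 1/(-232408 - 16361/45330) = -351742 + 1/(-10535071001/45330) = -351742 - 45330/10535071001 = -3705626944079072/10535071001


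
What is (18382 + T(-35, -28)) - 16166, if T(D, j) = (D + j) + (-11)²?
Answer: 2274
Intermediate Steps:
T(D, j) = 121 + D + j (T(D, j) = (D + j) + 121 = 121 + D + j)
(18382 + T(-35, -28)) - 16166 = (18382 + (121 - 35 - 28)) - 16166 = (18382 + 58) - 16166 = 18440 - 16166 = 2274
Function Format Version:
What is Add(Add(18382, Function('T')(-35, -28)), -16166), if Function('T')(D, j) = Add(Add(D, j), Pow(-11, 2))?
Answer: 2274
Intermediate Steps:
Function('T')(D, j) = Add(121, D, j) (Function('T')(D, j) = Add(Add(D, j), 121) = Add(121, D, j))
Add(Add(18382, Function('T')(-35, -28)), -16166) = Add(Add(18382, Add(121, -35, -28)), -16166) = Add(Add(18382, 58), -16166) = Add(18440, -16166) = 2274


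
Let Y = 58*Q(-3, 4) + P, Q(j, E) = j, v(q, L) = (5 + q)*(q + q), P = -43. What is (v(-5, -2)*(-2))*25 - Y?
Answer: 217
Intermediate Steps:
v(q, L) = 2*q*(5 + q) (v(q, L) = (5 + q)*(2*q) = 2*q*(5 + q))
Y = -217 (Y = 58*(-3) - 43 = -174 - 43 = -217)
(v(-5, -2)*(-2))*25 - Y = ((2*(-5)*(5 - 5))*(-2))*25 - 1*(-217) = ((2*(-5)*0)*(-2))*25 + 217 = (0*(-2))*25 + 217 = 0*25 + 217 = 0 + 217 = 217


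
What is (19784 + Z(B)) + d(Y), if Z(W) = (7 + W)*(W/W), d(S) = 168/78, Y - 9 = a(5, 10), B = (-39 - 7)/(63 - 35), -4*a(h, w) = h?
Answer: 3602055/182 ≈ 19792.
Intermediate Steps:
a(h, w) = -h/4
B = -23/14 (B = -46/28 = -46*1/28 = -23/14 ≈ -1.6429)
Y = 31/4 (Y = 9 - ¼*5 = 9 - 5/4 = 31/4 ≈ 7.7500)
d(S) = 28/13 (d(S) = 168*(1/78) = 28/13)
Z(W) = 7 + W (Z(W) = (7 + W)*1 = 7 + W)
(19784 + Z(B)) + d(Y) = (19784 + (7 - 23/14)) + 28/13 = (19784 + 75/14) + 28/13 = 277051/14 + 28/13 = 3602055/182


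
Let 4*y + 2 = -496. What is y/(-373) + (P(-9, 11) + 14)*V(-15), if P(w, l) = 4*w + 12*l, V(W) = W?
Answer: -1230651/746 ≈ -1649.7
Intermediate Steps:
y = -249/2 (y = -½ + (¼)*(-496) = -½ - 124 = -249/2 ≈ -124.50)
y/(-373) + (P(-9, 11) + 14)*V(-15) = -249/2/(-373) + ((4*(-9) + 12*11) + 14)*(-15) = -249/2*(-1/373) + ((-36 + 132) + 14)*(-15) = 249/746 + (96 + 14)*(-15) = 249/746 + 110*(-15) = 249/746 - 1650 = -1230651/746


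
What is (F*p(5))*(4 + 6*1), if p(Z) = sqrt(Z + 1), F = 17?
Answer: 170*sqrt(6) ≈ 416.41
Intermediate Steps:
p(Z) = sqrt(1 + Z)
(F*p(5))*(4 + 6*1) = (17*sqrt(1 + 5))*(4 + 6*1) = (17*sqrt(6))*(4 + 6) = (17*sqrt(6))*10 = 170*sqrt(6)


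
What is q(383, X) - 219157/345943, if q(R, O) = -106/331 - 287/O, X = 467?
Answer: -83865049146/53474831111 ≈ -1.5683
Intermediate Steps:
q(R, O) = -106/331 - 287/O (q(R, O) = -106*1/331 - 287/O = -106/331 - 287/O)
q(383, X) - 219157/345943 = (-106/331 - 287/467) - 219157/345943 = (-106/331 - 287*1/467) - 219157/345943 = (-106/331 - 287/467) - 1*219157/345943 = -144499/154577 - 219157/345943 = -83865049146/53474831111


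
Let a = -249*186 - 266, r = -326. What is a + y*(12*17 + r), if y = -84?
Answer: -36332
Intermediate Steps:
a = -46580 (a = -46314 - 266 = -46580)
a + y*(12*17 + r) = -46580 - 84*(12*17 - 326) = -46580 - 84*(204 - 326) = -46580 - 84*(-122) = -46580 + 10248 = -36332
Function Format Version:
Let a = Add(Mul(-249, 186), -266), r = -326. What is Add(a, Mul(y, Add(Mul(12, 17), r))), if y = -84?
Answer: -36332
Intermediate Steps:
a = -46580 (a = Add(-46314, -266) = -46580)
Add(a, Mul(y, Add(Mul(12, 17), r))) = Add(-46580, Mul(-84, Add(Mul(12, 17), -326))) = Add(-46580, Mul(-84, Add(204, -326))) = Add(-46580, Mul(-84, -122)) = Add(-46580, 10248) = -36332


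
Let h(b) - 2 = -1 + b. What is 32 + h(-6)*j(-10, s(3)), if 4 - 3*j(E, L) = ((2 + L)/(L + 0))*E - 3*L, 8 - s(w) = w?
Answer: -23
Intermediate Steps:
h(b) = 1 + b (h(b) = 2 + (-1 + b) = 1 + b)
s(w) = 8 - w
j(E, L) = 4/3 + L - E*(2 + L)/(3*L) (j(E, L) = 4/3 - (((2 + L)/(L + 0))*E - 3*L)/3 = 4/3 - (((2 + L)/L)*E - 3*L)/3 = 4/3 - (E*(2 + L)/L - 3*L)/3 = 4/3 - (-3*L + E*(2 + L)/L)/3 = 4/3 + (L - E*(2 + L)/(3*L)) = 4/3 + L - E*(2 + L)/(3*L))
32 + h(-6)*j(-10, s(3)) = 32 + (1 - 6)*((-2*(-10) + (8 - 1*3)*(4 - 1*(-10) + 3*(8 - 1*3)))/(3*(8 - 1*3))) = 32 - 5*(20 + (8 - 3)*(4 + 10 + 3*(8 - 3)))/(3*(8 - 3)) = 32 - 5*(20 + 5*(4 + 10 + 3*5))/(3*5) = 32 - 5*(20 + 5*(4 + 10 + 15))/(3*5) = 32 - 5*(20 + 5*29)/(3*5) = 32 - 5*(20 + 145)/(3*5) = 32 - 5*165/(3*5) = 32 - 5*11 = 32 - 55 = -23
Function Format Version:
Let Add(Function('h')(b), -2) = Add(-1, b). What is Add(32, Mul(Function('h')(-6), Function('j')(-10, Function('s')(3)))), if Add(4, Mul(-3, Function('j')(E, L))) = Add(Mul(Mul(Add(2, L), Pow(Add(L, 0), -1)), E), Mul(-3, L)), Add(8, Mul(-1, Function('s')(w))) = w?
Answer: -23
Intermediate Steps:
Function('h')(b) = Add(1, b) (Function('h')(b) = Add(2, Add(-1, b)) = Add(1, b))
Function('s')(w) = Add(8, Mul(-1, w))
Function('j')(E, L) = Add(Rational(4, 3), L, Mul(Rational(-1, 3), E, Pow(L, -1), Add(2, L))) (Function('j')(E, L) = Add(Rational(4, 3), Mul(Rational(-1, 3), Add(Mul(Mul(Add(2, L), Pow(Add(L, 0), -1)), E), Mul(-3, L)))) = Add(Rational(4, 3), Mul(Rational(-1, 3), Add(Mul(Mul(Add(2, L), Pow(L, -1)), E), Mul(-3, L)))) = Add(Rational(4, 3), Mul(Rational(-1, 3), Add(Mul(Mul(Pow(L, -1), Add(2, L)), E), Mul(-3, L)))) = Add(Rational(4, 3), Mul(Rational(-1, 3), Add(Mul(E, Pow(L, -1), Add(2, L)), Mul(-3, L)))) = Add(Rational(4, 3), Mul(Rational(-1, 3), Add(Mul(-3, L), Mul(E, Pow(L, -1), Add(2, L))))) = Add(Rational(4, 3), Add(L, Mul(Rational(-1, 3), E, Pow(L, -1), Add(2, L)))) = Add(Rational(4, 3), L, Mul(Rational(-1, 3), E, Pow(L, -1), Add(2, L))))
Add(32, Mul(Function('h')(-6), Function('j')(-10, Function('s')(3)))) = Add(32, Mul(Add(1, -6), Mul(Rational(1, 3), Pow(Add(8, Mul(-1, 3)), -1), Add(Mul(-2, -10), Mul(Add(8, Mul(-1, 3)), Add(4, Mul(-1, -10), Mul(3, Add(8, Mul(-1, 3))))))))) = Add(32, Mul(-5, Mul(Rational(1, 3), Pow(Add(8, -3), -1), Add(20, Mul(Add(8, -3), Add(4, 10, Mul(3, Add(8, -3)))))))) = Add(32, Mul(-5, Mul(Rational(1, 3), Pow(5, -1), Add(20, Mul(5, Add(4, 10, Mul(3, 5))))))) = Add(32, Mul(-5, Mul(Rational(1, 3), Rational(1, 5), Add(20, Mul(5, Add(4, 10, 15)))))) = Add(32, Mul(-5, Mul(Rational(1, 3), Rational(1, 5), Add(20, Mul(5, 29))))) = Add(32, Mul(-5, Mul(Rational(1, 3), Rational(1, 5), Add(20, 145)))) = Add(32, Mul(-5, Mul(Rational(1, 3), Rational(1, 5), 165))) = Add(32, Mul(-5, 11)) = Add(32, -55) = -23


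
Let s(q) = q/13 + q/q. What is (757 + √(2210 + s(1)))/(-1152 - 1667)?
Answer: -757/2819 - 2*√93418/36647 ≈ -0.28522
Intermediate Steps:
s(q) = 1 + q/13 (s(q) = q*(1/13) + 1 = q/13 + 1 = 1 + q/13)
(757 + √(2210 + s(1)))/(-1152 - 1667) = (757 + √(2210 + (1 + (1/13)*1)))/(-1152 - 1667) = (757 + √(2210 + (1 + 1/13)))/(-2819) = (757 + √(2210 + 14/13))*(-1/2819) = (757 + √(28744/13))*(-1/2819) = (757 + 2*√93418/13)*(-1/2819) = -757/2819 - 2*√93418/36647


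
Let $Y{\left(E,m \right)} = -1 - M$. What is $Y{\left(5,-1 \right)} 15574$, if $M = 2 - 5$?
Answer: $31148$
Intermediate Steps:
$M = -3$
$Y{\left(E,m \right)} = 2$ ($Y{\left(E,m \right)} = -1 - -3 = -1 + 3 = 2$)
$Y{\left(5,-1 \right)} 15574 = 2 \cdot 15574 = 31148$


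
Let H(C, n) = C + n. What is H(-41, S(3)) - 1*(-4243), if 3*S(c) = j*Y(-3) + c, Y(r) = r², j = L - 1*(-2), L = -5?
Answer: 4194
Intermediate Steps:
j = -3 (j = -5 - 1*(-2) = -5 + 2 = -3)
S(c) = -9 + c/3 (S(c) = (-3*(-3)² + c)/3 = (-3*9 + c)/3 = (-27 + c)/3 = -9 + c/3)
H(-41, S(3)) - 1*(-4243) = (-41 + (-9 + (⅓)*3)) - 1*(-4243) = (-41 + (-9 + 1)) + 4243 = (-41 - 8) + 4243 = -49 + 4243 = 4194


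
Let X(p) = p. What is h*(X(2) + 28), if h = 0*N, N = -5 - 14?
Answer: 0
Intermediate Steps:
N = -19
h = 0 (h = 0*(-19) = 0)
h*(X(2) + 28) = 0*(2 + 28) = 0*30 = 0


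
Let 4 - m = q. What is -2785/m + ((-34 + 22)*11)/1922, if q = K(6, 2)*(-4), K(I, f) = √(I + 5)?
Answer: 534749/7688 - 557*√11/8 ≈ -161.36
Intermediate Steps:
K(I, f) = √(5 + I)
q = -4*√11 (q = √(5 + 6)*(-4) = √11*(-4) = -4*√11 ≈ -13.266)
m = 4 + 4*√11 (m = 4 - (-4)*√11 = 4 + 4*√11 ≈ 17.267)
-2785/m + ((-34 + 22)*11)/1922 = -2785/(4 + 4*√11) + ((-34 + 22)*11)/1922 = -2785/(4 + 4*√11) - 12*11*(1/1922) = -2785/(4 + 4*√11) - 132*1/1922 = -2785/(4 + 4*√11) - 66/961 = -66/961 - 2785/(4 + 4*√11)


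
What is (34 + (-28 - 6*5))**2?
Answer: 576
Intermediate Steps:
(34 + (-28 - 6*5))**2 = (34 + (-28 - 1*30))**2 = (34 + (-28 - 30))**2 = (34 - 58)**2 = (-24)**2 = 576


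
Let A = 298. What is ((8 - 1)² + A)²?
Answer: 120409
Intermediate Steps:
((8 - 1)² + A)² = ((8 - 1)² + 298)² = (7² + 298)² = (49 + 298)² = 347² = 120409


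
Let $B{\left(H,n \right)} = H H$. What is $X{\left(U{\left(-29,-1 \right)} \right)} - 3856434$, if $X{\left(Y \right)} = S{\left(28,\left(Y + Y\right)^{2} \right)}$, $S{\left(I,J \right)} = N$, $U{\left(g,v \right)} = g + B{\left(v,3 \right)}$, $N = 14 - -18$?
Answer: $-3856402$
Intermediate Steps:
$B{\left(H,n \right)} = H^{2}$
$N = 32$ ($N = 14 + 18 = 32$)
$U{\left(g,v \right)} = g + v^{2}$
$S{\left(I,J \right)} = 32$
$X{\left(Y \right)} = 32$
$X{\left(U{\left(-29,-1 \right)} \right)} - 3856434 = 32 - 3856434 = -3856402$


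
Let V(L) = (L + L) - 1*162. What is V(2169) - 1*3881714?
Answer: -3877538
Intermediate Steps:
V(L) = -162 + 2*L (V(L) = 2*L - 162 = -162 + 2*L)
V(2169) - 1*3881714 = (-162 + 2*2169) - 1*3881714 = (-162 + 4338) - 3881714 = 4176 - 3881714 = -3877538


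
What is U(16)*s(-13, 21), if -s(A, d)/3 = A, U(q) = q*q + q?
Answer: 10608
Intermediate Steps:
U(q) = q + q**2 (U(q) = q**2 + q = q + q**2)
s(A, d) = -3*A
U(16)*s(-13, 21) = (16*(1 + 16))*(-3*(-13)) = (16*17)*39 = 272*39 = 10608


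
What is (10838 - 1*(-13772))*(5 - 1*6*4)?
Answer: -467590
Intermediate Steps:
(10838 - 1*(-13772))*(5 - 1*6*4) = (10838 + 13772)*(5 - 6*4) = 24610*(5 - 24) = 24610*(-19) = -467590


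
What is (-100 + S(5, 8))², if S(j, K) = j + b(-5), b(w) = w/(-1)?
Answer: 8100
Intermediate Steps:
b(w) = -w (b(w) = w*(-1) = -w)
S(j, K) = 5 + j (S(j, K) = j - 1*(-5) = j + 5 = 5 + j)
(-100 + S(5, 8))² = (-100 + (5 + 5))² = (-100 + 10)² = (-90)² = 8100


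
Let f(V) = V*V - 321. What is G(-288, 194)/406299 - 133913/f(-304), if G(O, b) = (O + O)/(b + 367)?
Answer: -3391482648603/2332395299245 ≈ -1.4541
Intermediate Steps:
f(V) = -321 + V² (f(V) = V² - 321 = -321 + V²)
G(O, b) = 2*O/(367 + b) (G(O, b) = (2*O)/(367 + b) = 2*O/(367 + b))
G(-288, 194)/406299 - 133913/f(-304) = (2*(-288)/(367 + 194))/406299 - 133913/(-321 + (-304)²) = (2*(-288)/561)*(1/406299) - 133913/(-321 + 92416) = (2*(-288)*(1/561))*(1/406299) - 133913/92095 = -192/187*1/406299 - 133913*1/92095 = -64/25325971 - 133913/92095 = -3391482648603/2332395299245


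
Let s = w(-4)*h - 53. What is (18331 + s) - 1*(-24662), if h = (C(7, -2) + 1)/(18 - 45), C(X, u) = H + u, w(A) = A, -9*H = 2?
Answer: 10434376/243 ≈ 42940.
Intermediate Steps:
H = -2/9 (H = -⅑*2 = -2/9 ≈ -0.22222)
C(X, u) = -2/9 + u
h = 11/243 (h = ((-2/9 - 2) + 1)/(18 - 45) = (-20/9 + 1)/(-27) = -11/9*(-1/27) = 11/243 ≈ 0.045267)
s = -12923/243 (s = -4*11/243 - 53 = -44/243 - 53 = -12923/243 ≈ -53.181)
(18331 + s) - 1*(-24662) = (18331 - 12923/243) - 1*(-24662) = 4441510/243 + 24662 = 10434376/243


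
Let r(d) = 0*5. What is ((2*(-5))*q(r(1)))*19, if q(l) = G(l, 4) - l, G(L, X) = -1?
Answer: 190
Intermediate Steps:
r(d) = 0
q(l) = -1 - l
((2*(-5))*q(r(1)))*19 = ((2*(-5))*(-1 - 1*0))*19 = -10*(-1 + 0)*19 = -10*(-1)*19 = 10*19 = 190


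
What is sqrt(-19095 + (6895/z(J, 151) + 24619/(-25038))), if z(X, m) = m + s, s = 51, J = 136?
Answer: 2*I*sqrt(846534309150673)/421473 ≈ 138.06*I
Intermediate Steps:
z(X, m) = 51 + m (z(X, m) = m + 51 = 51 + m)
sqrt(-19095 + (6895/z(J, 151) + 24619/(-25038))) = sqrt(-19095 + (6895/(51 + 151) + 24619/(-25038))) = sqrt(-19095 + (6895/202 + 24619*(-1/25038))) = sqrt(-19095 + (6895*(1/202) - 24619/25038)) = sqrt(-19095 + (6895/202 - 24619/25038)) = sqrt(-19095 + 41915993/1264419) = sqrt(-24102164812/1264419) = 2*I*sqrt(846534309150673)/421473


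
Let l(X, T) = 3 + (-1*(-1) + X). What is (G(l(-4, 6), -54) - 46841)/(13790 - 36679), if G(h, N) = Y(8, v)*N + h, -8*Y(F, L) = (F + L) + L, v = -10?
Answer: 46922/22889 ≈ 2.0500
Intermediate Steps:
l(X, T) = 4 + X (l(X, T) = 3 + (1 + X) = 4 + X)
Y(F, L) = -L/4 - F/8 (Y(F, L) = -((F + L) + L)/8 = -(F + 2*L)/8 = -L/4 - F/8)
G(h, N) = h + 3*N/2 (G(h, N) = (-¼*(-10) - ⅛*8)*N + h = (5/2 - 1)*N + h = 3*N/2 + h = h + 3*N/2)
(G(l(-4, 6), -54) - 46841)/(13790 - 36679) = (((4 - 4) + (3/2)*(-54)) - 46841)/(13790 - 36679) = ((0 - 81) - 46841)/(-22889) = (-81 - 46841)*(-1/22889) = -46922*(-1/22889) = 46922/22889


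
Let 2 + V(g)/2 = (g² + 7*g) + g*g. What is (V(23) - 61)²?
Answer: 5631129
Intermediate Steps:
V(g) = -4 + 4*g² + 14*g (V(g) = -4 + 2*((g² + 7*g) + g*g) = -4 + 2*((g² + 7*g) + g²) = -4 + 2*(2*g² + 7*g) = -4 + (4*g² + 14*g) = -4 + 4*g² + 14*g)
(V(23) - 61)² = ((-4 + 4*23² + 14*23) - 61)² = ((-4 + 4*529 + 322) - 61)² = ((-4 + 2116 + 322) - 61)² = (2434 - 61)² = 2373² = 5631129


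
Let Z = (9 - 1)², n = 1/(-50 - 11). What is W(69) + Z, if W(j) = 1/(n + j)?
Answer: 269373/4208 ≈ 64.015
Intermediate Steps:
n = -1/61 (n = 1/(-61) = -1/61 ≈ -0.016393)
Z = 64 (Z = 8² = 64)
W(j) = 1/(-1/61 + j)
W(69) + Z = 61/(-1 + 61*69) + 64 = 61/(-1 + 4209) + 64 = 61/4208 + 64 = 269373/4208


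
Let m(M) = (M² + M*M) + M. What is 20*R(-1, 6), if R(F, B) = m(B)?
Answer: 1560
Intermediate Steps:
m(M) = M + 2*M² (m(M) = (M² + M²) + M = 2*M² + M = M + 2*M²)
R(F, B) = B*(1 + 2*B)
20*R(-1, 6) = 20*(6*(1 + 2*6)) = 20*(6*(1 + 12)) = 20*(6*13) = 20*78 = 1560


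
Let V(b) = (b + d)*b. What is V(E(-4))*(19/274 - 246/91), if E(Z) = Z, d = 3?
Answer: -131350/12467 ≈ -10.536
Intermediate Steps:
V(b) = b*(3 + b) (V(b) = (b + 3)*b = (3 + b)*b = b*(3 + b))
V(E(-4))*(19/274 - 246/91) = (-4*(3 - 4))*(19/274 - 246/91) = (-4*(-1))*(19*(1/274) - 246*1/91) = 4*(19/274 - 246/91) = 4*(-65675/24934) = -131350/12467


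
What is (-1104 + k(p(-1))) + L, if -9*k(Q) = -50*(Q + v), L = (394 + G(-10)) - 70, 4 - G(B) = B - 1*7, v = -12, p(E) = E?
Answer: -7481/9 ≈ -831.22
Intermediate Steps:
G(B) = 11 - B (G(B) = 4 - (B - 1*7) = 4 - (B - 7) = 4 - (-7 + B) = 4 + (7 - B) = 11 - B)
L = 345 (L = (394 + (11 - 1*(-10))) - 70 = (394 + (11 + 10)) - 70 = (394 + 21) - 70 = 415 - 70 = 345)
k(Q) = -200/3 + 50*Q/9 (k(Q) = -(-50)*(Q - 12)/9 = -(-50)*(-12 + Q)/9 = -(600 - 50*Q)/9 = -200/3 + 50*Q/9)
(-1104 + k(p(-1))) + L = (-1104 + (-200/3 + (50/9)*(-1))) + 345 = (-1104 + (-200/3 - 50/9)) + 345 = (-1104 - 650/9) + 345 = -10586/9 + 345 = -7481/9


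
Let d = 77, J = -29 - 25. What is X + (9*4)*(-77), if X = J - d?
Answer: -2903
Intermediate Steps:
J = -54
X = -131 (X = -54 - 1*77 = -54 - 77 = -131)
X + (9*4)*(-77) = -131 + (9*4)*(-77) = -131 + 36*(-77) = -131 - 2772 = -2903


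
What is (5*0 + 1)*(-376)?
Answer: -376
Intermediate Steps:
(5*0 + 1)*(-376) = (0 + 1)*(-376) = 1*(-376) = -376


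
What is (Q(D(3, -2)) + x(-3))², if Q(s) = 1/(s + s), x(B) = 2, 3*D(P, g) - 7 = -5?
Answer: 121/16 ≈ 7.5625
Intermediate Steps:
D(P, g) = ⅔ (D(P, g) = 7/3 + (⅓)*(-5) = 7/3 - 5/3 = ⅔)
Q(s) = 1/(2*s)
(Q(D(3, -2)) + x(-3))² = (1/(2*(⅔)) + 2)² = ((½)*(3/2) + 2)² = (¾ + 2)² = (11/4)² = 121/16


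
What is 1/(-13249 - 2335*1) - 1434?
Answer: -22347457/15584 ≈ -1434.0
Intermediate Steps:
1/(-13249 - 2335*1) - 1434 = 1/(-13249 - 2335) - 1434 = 1/(-15584) - 1434 = -1/15584 - 1434 = -22347457/15584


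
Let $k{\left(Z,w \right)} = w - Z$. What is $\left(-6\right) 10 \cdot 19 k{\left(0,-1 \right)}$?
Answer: $1140$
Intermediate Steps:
$\left(-6\right) 10 \cdot 19 k{\left(0,-1 \right)} = \left(-6\right) 10 \cdot 19 \left(-1 - 0\right) = \left(-60\right) 19 \left(-1 + 0\right) = \left(-1140\right) \left(-1\right) = 1140$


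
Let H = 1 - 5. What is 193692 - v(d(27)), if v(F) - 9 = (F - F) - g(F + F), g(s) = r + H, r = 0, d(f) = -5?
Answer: 193679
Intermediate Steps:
H = -4
g(s) = -4 (g(s) = 0 - 4 = -4)
v(F) = 13 (v(F) = 9 + ((F - F) - 1*(-4)) = 9 + (0 + 4) = 9 + 4 = 13)
193692 - v(d(27)) = 193692 - 1*13 = 193692 - 13 = 193679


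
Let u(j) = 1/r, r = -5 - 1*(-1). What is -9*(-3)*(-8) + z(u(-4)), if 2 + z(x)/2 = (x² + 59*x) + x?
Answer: -1999/8 ≈ -249.88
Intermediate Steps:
r = -4 (r = -5 + 1 = -4)
u(j) = -¼ (u(j) = 1/(-4) = -¼)
z(x) = -4 + 2*x² + 120*x (z(x) = -4 + 2*((x² + 59*x) + x) = -4 + 2*(x² + 60*x) = -4 + (2*x² + 120*x) = -4 + 2*x² + 120*x)
-9*(-3)*(-8) + z(u(-4)) = -9*(-3)*(-8) + (-4 + 2*(-¼)² + 120*(-¼)) = 27*(-8) + (-4 + 2*(1/16) - 30) = -216 + (-4 + ⅛ - 30) = -216 - 271/8 = -1999/8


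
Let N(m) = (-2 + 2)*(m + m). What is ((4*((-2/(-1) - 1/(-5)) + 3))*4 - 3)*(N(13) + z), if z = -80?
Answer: -6416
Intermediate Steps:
N(m) = 0 (N(m) = 0*(2*m) = 0)
((4*((-2/(-1) - 1/(-5)) + 3))*4 - 3)*(N(13) + z) = ((4*((-2/(-1) - 1/(-5)) + 3))*4 - 3)*(0 - 80) = ((4*((-2*(-1) - 1*(-⅕)) + 3))*4 - 3)*(-80) = ((4*((2 + ⅕) + 3))*4 - 3)*(-80) = ((4*(11/5 + 3))*4 - 3)*(-80) = ((4*(26/5))*4 - 3)*(-80) = ((104/5)*4 - 3)*(-80) = (416/5 - 3)*(-80) = (401/5)*(-80) = -6416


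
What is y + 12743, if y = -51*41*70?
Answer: -133627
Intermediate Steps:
y = -146370 (y = -2091*70 = -146370)
y + 12743 = -146370 + 12743 = -133627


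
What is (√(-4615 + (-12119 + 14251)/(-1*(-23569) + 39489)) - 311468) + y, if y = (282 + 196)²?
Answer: -82984 + I*√2729111021/769 ≈ -82984.0 + 67.934*I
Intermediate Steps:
y = 228484 (y = 478² = 228484)
(√(-4615 + (-12119 + 14251)/(-1*(-23569) + 39489)) - 311468) + y = (√(-4615 + (-12119 + 14251)/(-1*(-23569) + 39489)) - 311468) + 228484 = (√(-4615 + 2132/(23569 + 39489)) - 311468) + 228484 = (√(-4615 + 2132/63058) - 311468) + 228484 = (√(-4615 + 2132*(1/63058)) - 311468) + 228484 = (√(-4615 + 26/769) - 311468) + 228484 = (√(-3548909/769) - 311468) + 228484 = (I*√2729111021/769 - 311468) + 228484 = (-311468 + I*√2729111021/769) + 228484 = -82984 + I*√2729111021/769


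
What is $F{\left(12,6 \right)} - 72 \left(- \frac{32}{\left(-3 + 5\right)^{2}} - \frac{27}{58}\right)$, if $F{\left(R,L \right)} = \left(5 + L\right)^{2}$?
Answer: $\frac{21185}{29} \approx 730.52$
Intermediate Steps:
$F{\left(12,6 \right)} - 72 \left(- \frac{32}{\left(-3 + 5\right)^{2}} - \frac{27}{58}\right) = \left(5 + 6\right)^{2} - 72 \left(- \frac{32}{\left(-3 + 5\right)^{2}} - \frac{27}{58}\right) = 11^{2} - 72 \left(- \frac{32}{2^{2}} - \frac{27}{58}\right) = 121 - 72 \left(- \frac{32}{4} - \frac{27}{58}\right) = 121 - 72 \left(\left(-32\right) \frac{1}{4} - \frac{27}{58}\right) = 121 - 72 \left(-8 - \frac{27}{58}\right) = 121 - - \frac{17676}{29} = 121 + \frac{17676}{29} = \frac{21185}{29}$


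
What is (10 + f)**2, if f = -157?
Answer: 21609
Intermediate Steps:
(10 + f)**2 = (10 - 157)**2 = (-147)**2 = 21609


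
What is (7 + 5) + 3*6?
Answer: 30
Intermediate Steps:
(7 + 5) + 3*6 = 12 + 18 = 30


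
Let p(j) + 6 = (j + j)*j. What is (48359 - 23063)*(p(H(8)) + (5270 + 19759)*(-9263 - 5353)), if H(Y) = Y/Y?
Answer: -9253880564928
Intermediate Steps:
H(Y) = 1
p(j) = -6 + 2*j² (p(j) = -6 + (j + j)*j = -6 + (2*j)*j = -6 + 2*j²)
(48359 - 23063)*(p(H(8)) + (5270 + 19759)*(-9263 - 5353)) = (48359 - 23063)*((-6 + 2*1²) + (5270 + 19759)*(-9263 - 5353)) = 25296*((-6 + 2*1) + 25029*(-14616)) = 25296*((-6 + 2) - 365823864) = 25296*(-4 - 365823864) = 25296*(-365823868) = -9253880564928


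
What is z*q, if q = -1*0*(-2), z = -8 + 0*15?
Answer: 0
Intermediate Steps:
z = -8 (z = -8 + 0 = -8)
q = 0 (q = 0*(-2) = 0)
z*q = -8*0 = 0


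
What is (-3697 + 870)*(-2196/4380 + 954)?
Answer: -983872329/365 ≈ -2.6955e+6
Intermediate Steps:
(-3697 + 870)*(-2196/4380 + 954) = -2827*(-2196*1/4380 + 954) = -2827*(-183/365 + 954) = -2827*348027/365 = -983872329/365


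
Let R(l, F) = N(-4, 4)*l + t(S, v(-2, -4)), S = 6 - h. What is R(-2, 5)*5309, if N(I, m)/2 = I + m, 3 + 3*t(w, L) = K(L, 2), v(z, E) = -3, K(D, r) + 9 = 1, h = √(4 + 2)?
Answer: -58399/3 ≈ -19466.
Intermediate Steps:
h = √6 ≈ 2.4495
K(D, r) = -8 (K(D, r) = -9 + 1 = -8)
S = 6 - √6 ≈ 3.5505
t(w, L) = -11/3 (t(w, L) = -1 + (⅓)*(-8) = -1 - 8/3 = -11/3)
N(I, m) = 2*I + 2*m (N(I, m) = 2*(I + m) = 2*I + 2*m)
R(l, F) = -11/3 (R(l, F) = (2*(-4) + 2*4)*l - 11/3 = (-8 + 8)*l - 11/3 = 0*l - 11/3 = 0 - 11/3 = -11/3)
R(-2, 5)*5309 = -11/3*5309 = -58399/3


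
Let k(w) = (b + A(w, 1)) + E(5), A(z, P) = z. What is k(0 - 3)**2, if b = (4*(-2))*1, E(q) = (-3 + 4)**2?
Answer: 100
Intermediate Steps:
E(q) = 1 (E(q) = 1**2 = 1)
b = -8 (b = -8*1 = -8)
k(w) = -7 + w (k(w) = (-8 + w) + 1 = -7 + w)
k(0 - 3)**2 = (-7 + (0 - 3))**2 = (-7 - 3)**2 = (-10)**2 = 100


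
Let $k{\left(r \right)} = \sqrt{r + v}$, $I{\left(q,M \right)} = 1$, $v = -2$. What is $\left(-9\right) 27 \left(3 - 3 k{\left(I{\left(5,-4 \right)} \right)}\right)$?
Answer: $-729 + 729 i \approx -729.0 + 729.0 i$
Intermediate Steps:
$k{\left(r \right)} = \sqrt{-2 + r}$ ($k{\left(r \right)} = \sqrt{r - 2} = \sqrt{-2 + r}$)
$\left(-9\right) 27 \left(3 - 3 k{\left(I{\left(5,-4 \right)} \right)}\right) = \left(-9\right) 27 \left(3 - 3 \sqrt{-2 + 1}\right) = - 243 \left(3 - 3 \sqrt{-1}\right) = - 243 \left(3 - 3 i\right) = -729 + 729 i$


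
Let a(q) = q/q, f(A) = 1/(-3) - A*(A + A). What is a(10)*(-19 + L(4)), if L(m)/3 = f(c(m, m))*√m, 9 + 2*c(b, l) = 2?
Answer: -168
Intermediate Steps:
c(b, l) = -7/2 (c(b, l) = -9/2 + (½)*2 = -9/2 + 1 = -7/2)
f(A) = -⅓ - 2*A² (f(A) = -⅓ - A*2*A = -⅓ - 2*A²)
a(q) = 1
L(m) = -149*√m/2 (L(m) = 3*((-⅓ - 2*(-7/2)²)*√m) = 3*((-⅓ - 2*49/4)*√m) = 3*((-⅓ - 49/2)*√m) = 3*(-149*√m/6) = -149*√m/2)
a(10)*(-19 + L(4)) = 1*(-19 - 149*√4/2) = 1*(-19 - 149/2*2) = 1*(-19 - 149) = 1*(-168) = -168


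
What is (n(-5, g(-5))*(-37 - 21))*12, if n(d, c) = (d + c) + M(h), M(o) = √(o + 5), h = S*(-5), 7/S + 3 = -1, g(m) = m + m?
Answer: 10440 - 348*√55 ≈ 7859.2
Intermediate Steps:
g(m) = 2*m
S = -7/4 (S = 7/(-3 - 1) = 7/(-4) = 7*(-¼) = -7/4 ≈ -1.7500)
h = 35/4 (h = -7/4*(-5) = 35/4 ≈ 8.7500)
M(o) = √(5 + o)
n(d, c) = c + d + √55/2 (n(d, c) = (d + c) + √(5 + 35/4) = (c + d) + √(55/4) = (c + d) + √55/2 = c + d + √55/2)
(n(-5, g(-5))*(-37 - 21))*12 = ((2*(-5) - 5 + √55/2)*(-37 - 21))*12 = ((-10 - 5 + √55/2)*(-58))*12 = ((-15 + √55/2)*(-58))*12 = (870 - 29*√55)*12 = 10440 - 348*√55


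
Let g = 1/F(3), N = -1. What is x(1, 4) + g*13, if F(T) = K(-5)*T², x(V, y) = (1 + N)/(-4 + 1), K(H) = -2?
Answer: -13/18 ≈ -0.72222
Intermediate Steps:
x(V, y) = 0 (x(V, y) = (1 - 1)/(-4 + 1) = 0/(-3) = 0*(-⅓) = 0)
F(T) = -2*T²
g = -1/18 (g = 1/(-2*3²) = 1/(-2*9) = 1/(-18) = -1/18 ≈ -0.055556)
x(1, 4) + g*13 = 0 - 1/18*13 = 0 - 13/18 = -13/18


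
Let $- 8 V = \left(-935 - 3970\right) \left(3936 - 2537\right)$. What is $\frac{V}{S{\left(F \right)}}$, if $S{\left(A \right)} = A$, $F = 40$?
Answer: $\frac{1372419}{64} \approx 21444.0$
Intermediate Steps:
$V = \frac{6862095}{8}$ ($V = - \frac{\left(-935 - 3970\right) \left(3936 - 2537\right)}{8} = - \frac{\left(-4905\right) 1399}{8} = \left(- \frac{1}{8}\right) \left(-6862095\right) = \frac{6862095}{8} \approx 8.5776 \cdot 10^{5}$)
$\frac{V}{S{\left(F \right)}} = \frac{6862095}{8 \cdot 40} = \frac{6862095}{8} \cdot \frac{1}{40} = \frac{1372419}{64}$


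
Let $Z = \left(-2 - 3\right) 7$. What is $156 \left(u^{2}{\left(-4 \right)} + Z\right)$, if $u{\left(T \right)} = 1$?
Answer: $-5304$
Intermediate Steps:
$Z = -35$ ($Z = \left(-5\right) 7 = -35$)
$156 \left(u^{2}{\left(-4 \right)} + Z\right) = 156 \left(1^{2} - 35\right) = 156 \left(1 - 35\right) = 156 \left(-34\right) = -5304$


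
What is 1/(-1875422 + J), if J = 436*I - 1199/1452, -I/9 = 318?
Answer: -132/412269637 ≈ -3.2018e-7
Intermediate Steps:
I = -2862 (I = -9*318 = -2862)
J = -164713933/132 (J = 436*(-2862) - 1199/1452 = -1247832 - 1199*1/1452 = -1247832 - 109/132 = -164713933/132 ≈ -1.2478e+6)
1/(-1875422 + J) = 1/(-1875422 - 164713933/132) = 1/(-412269637/132) = -132/412269637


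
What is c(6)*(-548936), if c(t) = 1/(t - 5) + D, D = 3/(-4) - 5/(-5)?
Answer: -686170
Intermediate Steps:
D = 1/4 (D = 3*(-1/4) - 5*(-1/5) = -3/4 + 1 = 1/4 ≈ 0.25000)
c(t) = 1/4 + 1/(-5 + t) (c(t) = 1/(t - 5) + 1/4 = 1/(-5 + t) + 1/4 = 1/4 + 1/(-5 + t))
c(6)*(-548936) = ((-1 + 6)/(4*(-5 + 6)))*(-548936) = ((1/4)*5/1)*(-548936) = ((1/4)*1*5)*(-548936) = (5/4)*(-548936) = -686170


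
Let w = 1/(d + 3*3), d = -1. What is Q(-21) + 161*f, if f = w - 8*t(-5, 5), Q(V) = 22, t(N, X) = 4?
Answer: -40879/8 ≈ -5109.9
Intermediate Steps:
w = ⅛ (w = 1/(-1 + 3*3) = 1/(-1 + 9) = 1/8 = ⅛ ≈ 0.12500)
f = -255/8 (f = ⅛ - 8*4 = ⅛ - 32 = -255/8 ≈ -31.875)
Q(-21) + 161*f = 22 + 161*(-255/8) = 22 - 41055/8 = -40879/8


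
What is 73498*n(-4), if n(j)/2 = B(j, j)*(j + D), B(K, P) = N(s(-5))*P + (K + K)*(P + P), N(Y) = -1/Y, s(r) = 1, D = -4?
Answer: -79965824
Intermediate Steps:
B(K, P) = -P + 4*K*P (B(K, P) = (-1/1)*P + (K + K)*(P + P) = (-1*1)*P + (2*K)*(2*P) = -P + 4*K*P)
n(j) = 2*j*(-1 + 4*j)*(-4 + j) (n(j) = 2*((j*(-1 + 4*j))*(j - 4)) = 2*((j*(-1 + 4*j))*(-4 + j)) = 2*(j*(-1 + 4*j)*(-4 + j)) = 2*j*(-1 + 4*j)*(-4 + j))
73498*n(-4) = 73498*(2*(-4)*(-1 + 4*(-4))*(-4 - 4)) = 73498*(2*(-4)*(-1 - 16)*(-8)) = 73498*(2*(-4)*(-17)*(-8)) = 73498*(-1088) = -79965824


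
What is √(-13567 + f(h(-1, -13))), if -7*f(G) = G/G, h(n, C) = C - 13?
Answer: I*√664790/7 ≈ 116.48*I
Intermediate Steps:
h(n, C) = -13 + C
f(G) = -⅐ (f(G) = -G/(7*G) = -⅐*1 = -⅐)
√(-13567 + f(h(-1, -13))) = √(-13567 - ⅐) = √(-94970/7) = I*√664790/7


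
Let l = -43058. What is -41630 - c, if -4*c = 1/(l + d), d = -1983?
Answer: -7500227321/180164 ≈ -41630.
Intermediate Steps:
c = 1/180164 (c = -1/(4*(-43058 - 1983)) = -1/4/(-45041) = -1/4*(-1/45041) = 1/180164 ≈ 5.5505e-6)
-41630 - c = -41630 - 1*1/180164 = -41630 - 1/180164 = -7500227321/180164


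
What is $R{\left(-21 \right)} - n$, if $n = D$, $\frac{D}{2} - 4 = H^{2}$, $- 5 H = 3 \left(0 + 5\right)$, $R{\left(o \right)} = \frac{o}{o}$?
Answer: $-25$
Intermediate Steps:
$R{\left(o \right)} = 1$
$H = -3$ ($H = - \frac{3 \left(0 + 5\right)}{5} = - \frac{3 \cdot 5}{5} = \left(- \frac{1}{5}\right) 15 = -3$)
$D = 26$ ($D = 8 + 2 \left(-3\right)^{2} = 8 + 2 \cdot 9 = 8 + 18 = 26$)
$n = 26$
$R{\left(-21 \right)} - n = 1 - 26 = -25$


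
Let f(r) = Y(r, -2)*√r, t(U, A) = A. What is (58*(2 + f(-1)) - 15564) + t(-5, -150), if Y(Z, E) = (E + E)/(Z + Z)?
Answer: -15598 + 116*I ≈ -15598.0 + 116.0*I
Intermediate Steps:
Y(Z, E) = E/Z (Y(Z, E) = (2*E)/((2*Z)) = (2*E)*(1/(2*Z)) = E/Z)
f(r) = -2/√r (f(r) = (-2/r)*√r = -2/√r)
(58*(2 + f(-1)) - 15564) + t(-5, -150) = (58*(2 - (-2)*I) - 15564) - 150 = (58*(2 + 2*I) - 15564) - 150 = ((116 + 116*I) - 15564) - 150 = (-15448 + 116*I) - 150 = -15598 + 116*I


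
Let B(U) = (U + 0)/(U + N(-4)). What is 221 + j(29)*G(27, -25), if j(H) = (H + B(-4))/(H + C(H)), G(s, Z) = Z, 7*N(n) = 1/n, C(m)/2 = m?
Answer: 2087926/9831 ≈ 212.38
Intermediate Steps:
C(m) = 2*m
N(n) = 1/(7*n)
B(U) = U/(-1/28 + U) (B(U) = (U + 0)/(U + (1/7)/(-4)) = U/(U + (1/7)*(-1/4)) = U/(U - 1/28) = U/(-1/28 + U))
j(H) = (112/113 + H)/(3*H) (j(H) = (H + 28*(-4)/(-1 + 28*(-4)))/(H + 2*H) = (H + 28*(-4)/(-1 - 112))/((3*H)) = (H + 28*(-4)/(-113))*(1/(3*H)) = (H + 28*(-4)*(-1/113))*(1/(3*H)) = (H + 112/113)*(1/(3*H)) = (112/113 + H)*(1/(3*H)) = (112/113 + H)/(3*H))
221 + j(29)*G(27, -25) = 221 + ((1/339)*(112 + 113*29)/29)*(-25) = 221 + ((1/339)*(1/29)*(112 + 3277))*(-25) = 221 + ((1/339)*(1/29)*3389)*(-25) = 221 + (3389/9831)*(-25) = 221 - 84725/9831 = 2087926/9831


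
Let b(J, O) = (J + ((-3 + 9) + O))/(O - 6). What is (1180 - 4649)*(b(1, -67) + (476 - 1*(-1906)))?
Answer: -603418674/73 ≈ -8.2660e+6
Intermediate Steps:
b(J, O) = (6 + J + O)/(-6 + O) (b(J, O) = (J + (6 + O))/(-6 + O) = (6 + J + O)/(-6 + O))
(1180 - 4649)*(b(1, -67) + (476 - 1*(-1906))) = (1180 - 4649)*((6 + 1 - 67)/(-6 - 67) + (476 - 1*(-1906))) = -3469*(-60/(-73) + (476 + 1906)) = -3469*(-1/73*(-60) + 2382) = -3469*(60/73 + 2382) = -3469*173946/73 = -603418674/73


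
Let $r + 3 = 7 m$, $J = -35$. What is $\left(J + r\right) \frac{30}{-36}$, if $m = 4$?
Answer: $\frac{25}{3} \approx 8.3333$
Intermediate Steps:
$r = 25$ ($r = -3 + 7 \cdot 4 = -3 + 28 = 25$)
$\left(J + r\right) \frac{30}{-36} = \left(-35 + 25\right) \frac{30}{-36} = - 10 \cdot 30 \left(- \frac{1}{36}\right) = \left(-10\right) \left(- \frac{5}{6}\right) = \frac{25}{3}$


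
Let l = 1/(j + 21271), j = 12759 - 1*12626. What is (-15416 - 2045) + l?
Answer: -373735243/21404 ≈ -17461.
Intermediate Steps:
j = 133 (j = 12759 - 12626 = 133)
l = 1/21404 (l = 1/(133 + 21271) = 1/21404 ≈ 4.6720e-5)
(-15416 - 2045) + l = (-15416 - 2045) + 1/21404 = -17461 + 1/21404 = -373735243/21404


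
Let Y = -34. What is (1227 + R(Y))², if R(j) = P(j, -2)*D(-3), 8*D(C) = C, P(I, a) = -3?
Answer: 96530625/64 ≈ 1.5083e+6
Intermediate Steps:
D(C) = C/8
R(j) = 9/8 (R(j) = -3*(-3)/8 = -3*(-3/8) = 9/8)
(1227 + R(Y))² = (1227 + 9/8)² = (9825/8)² = 96530625/64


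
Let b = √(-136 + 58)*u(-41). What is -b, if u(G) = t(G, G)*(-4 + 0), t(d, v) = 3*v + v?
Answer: -656*I*√78 ≈ -5793.6*I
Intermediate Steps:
t(d, v) = 4*v
u(G) = -16*G (u(G) = (4*G)*(-4 + 0) = (4*G)*(-4) = -16*G)
b = 656*I*√78 (b = √(-136 + 58)*(-16*(-41)) = √(-78)*656 = (I*√78)*656 = 656*I*√78 ≈ 5793.6*I)
-b = -656*I*√78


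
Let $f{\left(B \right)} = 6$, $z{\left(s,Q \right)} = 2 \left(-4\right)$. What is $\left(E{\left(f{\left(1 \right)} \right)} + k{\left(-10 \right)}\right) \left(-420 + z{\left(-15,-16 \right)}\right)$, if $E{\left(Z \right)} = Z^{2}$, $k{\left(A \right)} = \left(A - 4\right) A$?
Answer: $-75328$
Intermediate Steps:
$z{\left(s,Q \right)} = -8$
$k{\left(A \right)} = A \left(-4 + A\right)$ ($k{\left(A \right)} = \left(-4 + A\right) A = A \left(-4 + A\right)$)
$\left(E{\left(f{\left(1 \right)} \right)} + k{\left(-10 \right)}\right) \left(-420 + z{\left(-15,-16 \right)}\right) = \left(6^{2} - 10 \left(-4 - 10\right)\right) \left(-420 - 8\right) = \left(36 - -140\right) \left(-428\right) = \left(36 + 140\right) \left(-428\right) = 176 \left(-428\right) = -75328$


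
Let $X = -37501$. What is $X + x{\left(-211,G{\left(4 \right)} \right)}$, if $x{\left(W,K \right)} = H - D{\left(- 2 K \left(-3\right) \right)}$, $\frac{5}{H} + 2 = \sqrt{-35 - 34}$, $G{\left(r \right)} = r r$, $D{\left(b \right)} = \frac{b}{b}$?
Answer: $- \frac{2737656}{73} - \frac{5 i \sqrt{69}}{73} \approx -37502.0 - 0.56895 i$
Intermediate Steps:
$D{\left(b \right)} = 1$
$G{\left(r \right)} = r^{2}$
$H = \frac{5}{-2 + i \sqrt{69}}$ ($H = \frac{5}{-2 + \sqrt{-35 - 34}} = \frac{5}{-2 + \sqrt{-69}} = \frac{5}{-2 + i \sqrt{69}} \approx -0.13699 - 0.56895 i$)
$x{\left(W,K \right)} = - \frac{83}{73} - \frac{5 i \sqrt{69}}{73}$ ($x{\left(W,K \right)} = \left(- \frac{10}{73} - \frac{5 i \sqrt{69}}{73}\right) - 1 = - \frac{83}{73} - \frac{5 i \sqrt{69}}{73}$)
$X + x{\left(-211,G{\left(4 \right)} \right)} = -37501 - \left(\frac{83}{73} + \frac{5 i \sqrt{69}}{73}\right) = - \frac{2737656}{73} - \frac{5 i \sqrt{69}}{73}$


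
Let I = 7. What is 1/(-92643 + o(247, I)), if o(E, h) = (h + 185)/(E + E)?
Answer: -247/22882725 ≈ -1.0794e-5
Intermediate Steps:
o(E, h) = (185 + h)/(2*E) (o(E, h) = (185 + h)/((2*E)) = (185 + h)*(1/(2*E)) = (185 + h)/(2*E))
1/(-92643 + o(247, I)) = 1/(-92643 + (1/2)*(185 + 7)/247) = 1/(-92643 + (1/2)*(1/247)*192) = 1/(-92643 + 96/247) = 1/(-22882725/247) = -247/22882725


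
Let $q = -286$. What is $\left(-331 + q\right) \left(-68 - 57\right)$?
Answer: $77125$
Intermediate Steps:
$\left(-331 + q\right) \left(-68 - 57\right) = \left(-331 - 286\right) \left(-68 - 57\right) = \left(-617\right) \left(-125\right) = 77125$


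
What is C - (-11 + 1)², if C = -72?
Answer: -172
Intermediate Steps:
C - (-11 + 1)² = -72 - (-11 + 1)² = -72 - 1*(-10)² = -72 - 1*100 = -72 - 100 = -172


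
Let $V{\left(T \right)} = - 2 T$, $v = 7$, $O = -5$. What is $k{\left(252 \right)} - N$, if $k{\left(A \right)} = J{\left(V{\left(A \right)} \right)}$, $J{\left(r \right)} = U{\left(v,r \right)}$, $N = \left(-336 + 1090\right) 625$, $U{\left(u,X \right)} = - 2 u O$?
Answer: $-471180$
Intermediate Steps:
$U{\left(u,X \right)} = 10 u$ ($U{\left(u,X \right)} = - 2 u \left(-5\right) = 10 u$)
$N = 471250$ ($N = 754 \cdot 625 = 471250$)
$J{\left(r \right)} = 70$ ($J{\left(r \right)} = 10 \cdot 7 = 70$)
$k{\left(A \right)} = 70$
$k{\left(252 \right)} - N = 70 - 471250 = -471180$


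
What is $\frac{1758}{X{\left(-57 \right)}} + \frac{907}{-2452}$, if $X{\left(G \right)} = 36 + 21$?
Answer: $\frac{1419639}{46588} \approx 30.472$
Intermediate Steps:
$X{\left(G \right)} = 57$
$\frac{1758}{X{\left(-57 \right)}} + \frac{907}{-2452} = \frac{1758}{57} + \frac{907}{-2452} = 1758 \cdot \frac{1}{57} + 907 \left(- \frac{1}{2452}\right) = \frac{586}{19} - \frac{907}{2452} = \frac{1419639}{46588}$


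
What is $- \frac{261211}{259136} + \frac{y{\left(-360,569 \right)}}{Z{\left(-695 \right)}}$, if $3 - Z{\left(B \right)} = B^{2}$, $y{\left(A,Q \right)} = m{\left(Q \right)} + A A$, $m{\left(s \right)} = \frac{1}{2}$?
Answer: $- \frac{79877407405}{62584194496} \approx -1.2763$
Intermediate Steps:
$m{\left(s \right)} = \frac{1}{2}$
$y{\left(A,Q \right)} = \frac{1}{2} + A^{2}$ ($y{\left(A,Q \right)} = \frac{1}{2} + A A = \frac{1}{2} + A^{2}$)
$Z{\left(B \right)} = 3 - B^{2}$
$- \frac{261211}{259136} + \frac{y{\left(-360,569 \right)}}{Z{\left(-695 \right)}} = - \frac{261211}{259136} + \frac{\frac{1}{2} + \left(-360\right)^{2}}{3 - \left(-695\right)^{2}} = \left(-261211\right) \frac{1}{259136} + \frac{\frac{1}{2} + 129600}{3 - 483025} = - \frac{261211}{259136} + \frac{259201}{2 \left(3 - 483025\right)} = - \frac{261211}{259136} + \frac{259201}{2 \left(-483022\right)} = - \frac{261211}{259136} + \frac{259201}{2} \left(- \frac{1}{483022}\right) = - \frac{261211}{259136} - \frac{259201}{966044} = - \frac{79877407405}{62584194496}$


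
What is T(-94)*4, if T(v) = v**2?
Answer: 35344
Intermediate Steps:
T(-94)*4 = (-94)**2*4 = 8836*4 = 35344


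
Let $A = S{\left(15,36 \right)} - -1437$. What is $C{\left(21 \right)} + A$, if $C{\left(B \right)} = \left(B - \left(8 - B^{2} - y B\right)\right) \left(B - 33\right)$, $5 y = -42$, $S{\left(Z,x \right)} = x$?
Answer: $- \frac{9291}{5} \approx -1858.2$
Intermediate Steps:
$y = - \frac{42}{5}$ ($y = \frac{1}{5} \left(-42\right) = - \frac{42}{5} \approx -8.4$)
$A = 1473$ ($A = 36 - -1437 = 36 + 1437 = 1473$)
$C{\left(B \right)} = \left(-33 + B\right) \left(-8 + B^{2} - \frac{37 B}{5}\right)$ ($C{\left(B \right)} = \left(B - \left(8 - B^{2} + \frac{42 B}{5}\right)\right) \left(B - 33\right) = \left(B - \left(8 - B^{2} + \frac{42 B}{5}\right)\right) \left(-33 + B\right) = \left(-8 + B^{2} - \frac{37 B}{5}\right) \left(-33 + B\right) = \left(-33 + B\right) \left(-8 + B^{2} - \frac{37 B}{5}\right)$)
$C{\left(21 \right)} + A = \left(264 + 21^{3} - \frac{202 \cdot 21^{2}}{5} + \frac{1181}{5} \cdot 21\right) + 1473 = \left(264 + 9261 - \frac{89082}{5} + \frac{24801}{5}\right) + 1473 = - \frac{16656}{5} + 1473 = - \frac{9291}{5}$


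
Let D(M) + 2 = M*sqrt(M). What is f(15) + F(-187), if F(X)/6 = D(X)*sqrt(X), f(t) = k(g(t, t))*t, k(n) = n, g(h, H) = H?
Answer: 210039 - 12*I*sqrt(187) ≈ 2.1004e+5 - 164.1*I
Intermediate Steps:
D(M) = -2 + M**(3/2) (D(M) = -2 + M*sqrt(M) = -2 + M**(3/2))
f(t) = t**2 (f(t) = t*t = t**2)
F(X) = 6*sqrt(X)*(-2 + X**(3/2)) (F(X) = 6*((-2 + X**(3/2))*sqrt(X)) = 6*(sqrt(X)*(-2 + X**(3/2))) = 6*sqrt(X)*(-2 + X**(3/2)))
f(15) + F(-187) = 15**2 + (-12*I*sqrt(187) + 6*(-187)**2) = 225 + (-12*I*sqrt(187) + 6*34969) = 225 + (-12*I*sqrt(187) + 209814) = 225 + (209814 - 12*I*sqrt(187)) = 210039 - 12*I*sqrt(187)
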